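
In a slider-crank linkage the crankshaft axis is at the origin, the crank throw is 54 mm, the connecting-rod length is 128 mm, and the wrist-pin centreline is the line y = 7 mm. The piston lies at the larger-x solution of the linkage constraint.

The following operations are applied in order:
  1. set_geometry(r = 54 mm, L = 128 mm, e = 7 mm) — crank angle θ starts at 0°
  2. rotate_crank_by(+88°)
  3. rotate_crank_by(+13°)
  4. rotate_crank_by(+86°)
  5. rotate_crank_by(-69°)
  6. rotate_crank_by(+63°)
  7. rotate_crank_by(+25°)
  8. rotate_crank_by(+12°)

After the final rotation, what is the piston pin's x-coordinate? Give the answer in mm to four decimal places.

set_geometry: r = 54 mm, L = 128 mm, e = 7 mm; θ ← 0°
rotate_crank_by(+88°): θ ← 0° +88° = 88°
rotate_crank_by(+13°): θ ← 88° +13° = 101°
rotate_crank_by(+86°): θ ← 101° +86° = 187°
rotate_crank_by(-69°): θ ← 187° -69° = 118°
rotate_crank_by(+63°): θ ← 118° +63° = 181°
rotate_crank_by(+25°): θ ← 181° +25° = 206°
rotate_crank_by(+12°): θ ← 206° +12° = 218°
crank pin P = (r cos θ, r sin θ) = (-42.552581, -33.245720)
h = r sin θ − e = -33.245720 − 7 = -40.245720
x = r cos θ + √(L² − h²) = -42.552581 + √(16384.0 − 1619.7180) = -42.552581 + 121.508362 = 78.955781

78.9558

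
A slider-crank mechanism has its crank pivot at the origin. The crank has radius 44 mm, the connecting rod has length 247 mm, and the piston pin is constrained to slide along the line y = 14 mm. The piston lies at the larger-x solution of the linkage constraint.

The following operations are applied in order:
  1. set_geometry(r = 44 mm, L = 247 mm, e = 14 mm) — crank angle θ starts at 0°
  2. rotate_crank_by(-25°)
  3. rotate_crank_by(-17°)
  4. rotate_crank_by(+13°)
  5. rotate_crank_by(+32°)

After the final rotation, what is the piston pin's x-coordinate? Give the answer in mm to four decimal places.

set_geometry: r = 44 mm, L = 247 mm, e = 14 mm; θ ← 0°
rotate_crank_by(-25°): θ ← 0° -25° = -25°
rotate_crank_by(-17°): θ ← -25° -17° = -42°
rotate_crank_by(+13°): θ ← -42° +13° = -29°
rotate_crank_by(+32°): θ ← -29° +32° = 3°
crank pin P = (r cos θ, r sin θ) = (43.939700, 2.302782)
h = r sin θ − e = 2.302782 − 14 = -11.697218
x = r cos θ + √(L² − h²) = 43.939700 + √(61009.0 − 136.8249) = 43.939700 + 246.722871 = 290.662571

290.6626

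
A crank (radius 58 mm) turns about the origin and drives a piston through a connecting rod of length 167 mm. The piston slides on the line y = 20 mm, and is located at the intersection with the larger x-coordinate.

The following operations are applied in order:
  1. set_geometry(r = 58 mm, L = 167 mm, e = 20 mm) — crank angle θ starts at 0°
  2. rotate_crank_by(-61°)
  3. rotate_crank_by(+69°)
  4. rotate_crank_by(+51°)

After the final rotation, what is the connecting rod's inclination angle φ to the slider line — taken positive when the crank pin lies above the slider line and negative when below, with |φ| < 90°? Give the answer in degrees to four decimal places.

set_geometry: r = 58 mm, L = 167 mm, e = 20 mm; θ ← 0°
rotate_crank_by(-61°): θ ← 0° -61° = -61°
rotate_crank_by(+69°): θ ← -61° +69° = 8°
rotate_crank_by(+51°): θ ← 8° +51° = 59°
crank pin P = (r cos θ, r sin θ) = (29.872208, 49.715703)
h = r sin θ − e = 49.715703 − 20 = 29.715703
sin φ = h / L = 29.715703 / 167 = 0.17793834
φ = arcsin(0.17793834) = 10.249697°

10.2497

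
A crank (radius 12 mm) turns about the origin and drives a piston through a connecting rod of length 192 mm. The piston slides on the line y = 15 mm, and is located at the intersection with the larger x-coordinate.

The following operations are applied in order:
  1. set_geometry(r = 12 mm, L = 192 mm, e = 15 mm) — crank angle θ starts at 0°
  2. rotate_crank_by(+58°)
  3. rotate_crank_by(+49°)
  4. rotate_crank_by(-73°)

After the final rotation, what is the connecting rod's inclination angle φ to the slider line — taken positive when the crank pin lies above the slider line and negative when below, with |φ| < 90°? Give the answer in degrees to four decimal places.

set_geometry: r = 12 mm, L = 192 mm, e = 15 mm; θ ← 0°
rotate_crank_by(+58°): θ ← 0° +58° = 58°
rotate_crank_by(+49°): θ ← 58° +49° = 107°
rotate_crank_by(-73°): θ ← 107° -73° = 34°
crank pin P = (r cos θ, r sin θ) = (9.948451, 6.710315)
h = r sin θ − e = 6.710315 − 15 = -8.289685
sin φ = h / L = -8.289685 / 192 = -0.04317544
φ = arcsin(-0.04317544) = -2.474540°

-2.4745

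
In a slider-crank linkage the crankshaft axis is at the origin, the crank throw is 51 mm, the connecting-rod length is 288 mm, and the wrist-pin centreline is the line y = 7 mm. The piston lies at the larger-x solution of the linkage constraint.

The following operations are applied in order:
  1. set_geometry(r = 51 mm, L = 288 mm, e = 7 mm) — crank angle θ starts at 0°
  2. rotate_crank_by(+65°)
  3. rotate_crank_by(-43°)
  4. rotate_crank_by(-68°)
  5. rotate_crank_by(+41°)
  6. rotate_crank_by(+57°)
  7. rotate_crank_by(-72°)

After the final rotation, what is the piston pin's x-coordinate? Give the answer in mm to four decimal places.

set_geometry: r = 51 mm, L = 288 mm, e = 7 mm; θ ← 0°
rotate_crank_by(+65°): θ ← 0° +65° = 65°
rotate_crank_by(-43°): θ ← 65° -43° = 22°
rotate_crank_by(-68°): θ ← 22° -68° = -46°
rotate_crank_by(+41°): θ ← -46° +41° = -5°
rotate_crank_by(+57°): θ ← -5° +57° = 52°
rotate_crank_by(-72°): θ ← 52° -72° = -20°
crank pin P = (r cos θ, r sin θ) = (47.924324, -17.443027)
h = r sin θ − e = -17.443027 − 7 = -24.443027
x = r cos θ + √(L² − h²) = 47.924324 + √(82944.0 − 597.4616) = 47.924324 + 286.960866 = 334.885189

334.8852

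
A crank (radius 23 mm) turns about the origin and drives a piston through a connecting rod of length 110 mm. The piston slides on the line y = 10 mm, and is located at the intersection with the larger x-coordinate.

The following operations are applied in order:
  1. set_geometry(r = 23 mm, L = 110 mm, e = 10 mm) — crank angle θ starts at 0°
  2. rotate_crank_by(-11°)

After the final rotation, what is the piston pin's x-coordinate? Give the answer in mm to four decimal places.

131.6323

set_geometry: r = 23 mm, L = 110 mm, e = 10 mm; θ ← 0°
rotate_crank_by(-11°): θ ← 0° -11° = -11°
crank pin P = (r cos θ, r sin θ) = (22.577425, -4.388607)
h = r sin θ − e = -4.388607 − 10 = -14.388607
x = r cos θ + √(L² − h²) = 22.577425 + √(12100.0 − 207.0320) = 22.577425 + 109.054885 = 131.632310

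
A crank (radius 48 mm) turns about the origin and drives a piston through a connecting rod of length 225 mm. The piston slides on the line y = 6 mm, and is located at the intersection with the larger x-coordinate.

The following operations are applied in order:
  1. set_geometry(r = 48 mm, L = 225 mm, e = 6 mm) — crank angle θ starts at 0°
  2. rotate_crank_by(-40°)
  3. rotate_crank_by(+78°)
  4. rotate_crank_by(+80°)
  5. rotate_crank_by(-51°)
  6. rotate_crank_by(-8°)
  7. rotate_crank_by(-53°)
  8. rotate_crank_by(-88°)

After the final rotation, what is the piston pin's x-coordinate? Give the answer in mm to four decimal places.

set_geometry: r = 48 mm, L = 225 mm, e = 6 mm; θ ← 0°
rotate_crank_by(-40°): θ ← 0° -40° = -40°
rotate_crank_by(+78°): θ ← -40° +78° = 38°
rotate_crank_by(+80°): θ ← 38° +80° = 118°
rotate_crank_by(-51°): θ ← 118° -51° = 67°
rotate_crank_by(-8°): θ ← 67° -8° = 59°
rotate_crank_by(-53°): θ ← 59° -53° = 6°
rotate_crank_by(-88°): θ ← 6° -88° = -82°
crank pin P = (r cos θ, r sin θ) = (6.680309, -47.532867)
h = r sin θ − e = -47.532867 − 6 = -53.532867
x = r cos θ + √(L² − h²) = 6.680309 + √(50625.0 − 2865.7679) = 6.680309 + 218.538857 = 225.219166

225.2192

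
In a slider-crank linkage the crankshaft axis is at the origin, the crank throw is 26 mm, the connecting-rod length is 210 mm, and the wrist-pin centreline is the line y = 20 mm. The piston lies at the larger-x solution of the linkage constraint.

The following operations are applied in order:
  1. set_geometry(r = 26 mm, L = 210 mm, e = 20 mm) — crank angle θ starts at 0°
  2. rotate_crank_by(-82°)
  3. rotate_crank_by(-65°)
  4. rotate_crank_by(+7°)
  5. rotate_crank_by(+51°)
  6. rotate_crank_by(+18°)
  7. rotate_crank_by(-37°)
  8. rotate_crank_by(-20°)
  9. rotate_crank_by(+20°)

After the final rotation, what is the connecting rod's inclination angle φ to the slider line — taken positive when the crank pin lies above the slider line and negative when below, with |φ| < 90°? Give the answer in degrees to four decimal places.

set_geometry: r = 26 mm, L = 210 mm, e = 20 mm; θ ← 0°
rotate_crank_by(-82°): θ ← 0° -82° = -82°
rotate_crank_by(-65°): θ ← -82° -65° = -147°
rotate_crank_by(+7°): θ ← -147° +7° = -140°
rotate_crank_by(+51°): θ ← -140° +51° = -89°
rotate_crank_by(+18°): θ ← -89° +18° = -71°
rotate_crank_by(-37°): θ ← -71° -37° = -108°
rotate_crank_by(-20°): θ ← -108° -20° = -128°
rotate_crank_by(+20°): θ ← -128° +20° = -108°
crank pin P = (r cos θ, r sin θ) = (-8.034442, -24.727469)
h = r sin θ − e = -24.727469 − 20 = -44.727469
sin φ = h / L = -44.727469 / 210 = -0.21298795
φ = arcsin(-0.21298795) = -12.297511°

-12.2975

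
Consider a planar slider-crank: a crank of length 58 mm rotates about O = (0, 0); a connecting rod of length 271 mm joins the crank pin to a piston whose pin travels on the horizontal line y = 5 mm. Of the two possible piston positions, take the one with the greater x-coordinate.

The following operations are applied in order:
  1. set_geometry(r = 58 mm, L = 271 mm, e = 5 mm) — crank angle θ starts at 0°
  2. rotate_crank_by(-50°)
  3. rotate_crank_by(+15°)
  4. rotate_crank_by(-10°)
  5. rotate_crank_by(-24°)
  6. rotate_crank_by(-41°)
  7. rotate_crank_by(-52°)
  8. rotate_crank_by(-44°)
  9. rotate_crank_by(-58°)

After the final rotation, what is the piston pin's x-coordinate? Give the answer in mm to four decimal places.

set_geometry: r = 58 mm, L = 271 mm, e = 5 mm; θ ← 0°
rotate_crank_by(-50°): θ ← 0° -50° = -50°
rotate_crank_by(+15°): θ ← -50° +15° = -35°
rotate_crank_by(-10°): θ ← -35° -10° = -45°
rotate_crank_by(-24°): θ ← -45° -24° = -69°
rotate_crank_by(-41°): θ ← -69° -41° = -110°
rotate_crank_by(-52°): θ ← -110° -52° = -162°
rotate_crank_by(-44°): θ ← -162° -44° = -206°
rotate_crank_by(-58°): θ ← -206° -58° = -264°
crank pin P = (r cos θ, r sin θ) = (-6.062651, 57.682270)
h = r sin θ − e = 57.682270 − 5 = 52.682270
x = r cos θ + √(L² − h²) = -6.062651 + √(73441.0 − 2775.4216) = -6.062651 + 265.829980 = 259.767329

259.7673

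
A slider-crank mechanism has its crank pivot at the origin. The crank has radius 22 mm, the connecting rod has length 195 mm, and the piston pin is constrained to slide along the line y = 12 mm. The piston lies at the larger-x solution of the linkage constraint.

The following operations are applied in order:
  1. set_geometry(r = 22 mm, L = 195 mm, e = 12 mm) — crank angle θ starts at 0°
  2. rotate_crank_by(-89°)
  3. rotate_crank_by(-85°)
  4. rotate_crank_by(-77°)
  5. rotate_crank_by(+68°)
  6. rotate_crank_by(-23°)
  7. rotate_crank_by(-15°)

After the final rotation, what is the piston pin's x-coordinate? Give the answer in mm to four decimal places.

set_geometry: r = 22 mm, L = 195 mm, e = 12 mm; θ ← 0°
rotate_crank_by(-89°): θ ← 0° -89° = -89°
rotate_crank_by(-85°): θ ← -89° -85° = -174°
rotate_crank_by(-77°): θ ← -174° -77° = -251°
rotate_crank_by(+68°): θ ← -251° +68° = -183°
rotate_crank_by(-23°): θ ← -183° -23° = -206°
rotate_crank_by(-15°): θ ← -206° -15° = -221°
crank pin P = (r cos θ, r sin θ) = (-16.603611, 14.433299)
h = r sin θ − e = 14.433299 − 12 = 2.433299
x = r cos θ + √(L² − h²) = -16.603611 + √(38025.0 − 5.9209) = -16.603611 + 194.984818 = 178.381207

178.3812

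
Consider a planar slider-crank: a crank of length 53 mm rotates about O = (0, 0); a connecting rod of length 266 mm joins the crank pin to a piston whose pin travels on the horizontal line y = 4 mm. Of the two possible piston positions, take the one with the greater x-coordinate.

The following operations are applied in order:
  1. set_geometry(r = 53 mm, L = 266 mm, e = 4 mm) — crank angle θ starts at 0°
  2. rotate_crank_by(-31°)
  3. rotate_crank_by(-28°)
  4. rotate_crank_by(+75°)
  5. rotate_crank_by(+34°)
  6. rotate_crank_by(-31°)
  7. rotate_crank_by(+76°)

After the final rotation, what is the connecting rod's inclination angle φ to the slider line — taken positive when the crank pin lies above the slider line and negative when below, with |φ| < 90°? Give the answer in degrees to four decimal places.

10.5709

set_geometry: r = 53 mm, L = 266 mm, e = 4 mm; θ ← 0°
rotate_crank_by(-31°): θ ← 0° -31° = -31°
rotate_crank_by(-28°): θ ← -31° -28° = -59°
rotate_crank_by(+75°): θ ← -59° +75° = 16°
rotate_crank_by(+34°): θ ← 16° +34° = 50°
rotate_crank_by(-31°): θ ← 50° -31° = 19°
rotate_crank_by(+76°): θ ← 19° +76° = 95°
crank pin P = (r cos θ, r sin θ) = (-4.619254, 52.798319)
h = r sin θ − e = 52.798319 − 4 = 48.798319
sin φ = h / L = 48.798319 / 266 = 0.18345233
φ = arcsin(0.18345233) = 10.570913°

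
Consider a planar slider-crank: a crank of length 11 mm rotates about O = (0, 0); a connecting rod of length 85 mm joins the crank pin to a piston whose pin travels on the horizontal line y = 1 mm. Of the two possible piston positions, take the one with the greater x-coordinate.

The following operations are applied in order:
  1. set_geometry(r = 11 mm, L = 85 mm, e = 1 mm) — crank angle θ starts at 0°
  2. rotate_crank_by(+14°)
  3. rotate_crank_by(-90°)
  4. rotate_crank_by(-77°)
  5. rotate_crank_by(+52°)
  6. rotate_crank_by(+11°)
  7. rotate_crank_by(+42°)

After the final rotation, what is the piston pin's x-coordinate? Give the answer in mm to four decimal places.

set_geometry: r = 11 mm, L = 85 mm, e = 1 mm; θ ← 0°
rotate_crank_by(+14°): θ ← 0° +14° = 14°
rotate_crank_by(-90°): θ ← 14° -90° = -76°
rotate_crank_by(-77°): θ ← -76° -77° = -153°
rotate_crank_by(+52°): θ ← -153° +52° = -101°
rotate_crank_by(+11°): θ ← -101° +11° = -90°
rotate_crank_by(+42°): θ ← -90° +42° = -48°
crank pin P = (r cos θ, r sin θ) = (7.360437, -8.174593)
h = r sin θ − e = -8.174593 − 1 = -9.174593
x = r cos θ + √(L² − h²) = 7.360437 + √(7225.0 − 84.1732) = 7.360437 + 84.503413 = 91.863850

91.8638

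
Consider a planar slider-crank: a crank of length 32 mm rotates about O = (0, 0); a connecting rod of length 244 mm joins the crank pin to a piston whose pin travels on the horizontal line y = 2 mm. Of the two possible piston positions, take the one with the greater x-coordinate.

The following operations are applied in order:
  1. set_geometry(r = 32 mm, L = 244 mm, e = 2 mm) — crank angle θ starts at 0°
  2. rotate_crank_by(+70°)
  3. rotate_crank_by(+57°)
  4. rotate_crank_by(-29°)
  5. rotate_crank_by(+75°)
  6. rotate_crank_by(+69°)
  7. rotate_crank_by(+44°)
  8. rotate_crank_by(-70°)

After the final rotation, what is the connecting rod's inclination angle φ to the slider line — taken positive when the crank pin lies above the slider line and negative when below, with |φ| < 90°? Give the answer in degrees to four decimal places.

set_geometry: r = 32 mm, L = 244 mm, e = 2 mm; θ ← 0°
rotate_crank_by(+70°): θ ← 0° +70° = 70°
rotate_crank_by(+57°): θ ← 70° +57° = 127°
rotate_crank_by(-29°): θ ← 127° -29° = 98°
rotate_crank_by(+75°): θ ← 98° +75° = 173°
rotate_crank_by(+69°): θ ← 173° +69° = 242°
rotate_crank_by(+44°): θ ← 242° +44° = 286°
rotate_crank_by(-70°): θ ← 286° -70° = 216°
crank pin P = (r cos θ, r sin θ) = (-25.888544, -18.809128)
h = r sin θ − e = -18.809128 − 2 = -20.809128
sin φ = h / L = -20.809128 / 244 = -0.08528331
φ = arcsin(-0.08528331) = -4.892317°

-4.8923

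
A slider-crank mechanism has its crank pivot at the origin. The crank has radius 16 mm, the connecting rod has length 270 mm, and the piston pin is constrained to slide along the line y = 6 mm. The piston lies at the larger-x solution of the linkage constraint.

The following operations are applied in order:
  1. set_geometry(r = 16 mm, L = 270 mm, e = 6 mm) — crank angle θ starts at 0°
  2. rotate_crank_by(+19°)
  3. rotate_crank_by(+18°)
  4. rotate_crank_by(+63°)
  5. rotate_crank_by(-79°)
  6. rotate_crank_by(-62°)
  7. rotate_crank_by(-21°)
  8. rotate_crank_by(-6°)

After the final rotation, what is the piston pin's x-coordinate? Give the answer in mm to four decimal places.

set_geometry: r = 16 mm, L = 270 mm, e = 6 mm; θ ← 0°
rotate_crank_by(+19°): θ ← 0° +19° = 19°
rotate_crank_by(+18°): θ ← 19° +18° = 37°
rotate_crank_by(+63°): θ ← 37° +63° = 100°
rotate_crank_by(-79°): θ ← 100° -79° = 21°
rotate_crank_by(-62°): θ ← 21° -62° = -41°
rotate_crank_by(-21°): θ ← -41° -21° = -62°
rotate_crank_by(-6°): θ ← -62° -6° = -68°
crank pin P = (r cos θ, r sin θ) = (5.993705, -14.834942)
h = r sin θ − e = -14.834942 − 6 = -20.834942
x = r cos θ + √(L² − h²) = 5.993705 + √(72900.0 − 434.0948) = 5.993705 + 269.194920 = 275.188626

275.1886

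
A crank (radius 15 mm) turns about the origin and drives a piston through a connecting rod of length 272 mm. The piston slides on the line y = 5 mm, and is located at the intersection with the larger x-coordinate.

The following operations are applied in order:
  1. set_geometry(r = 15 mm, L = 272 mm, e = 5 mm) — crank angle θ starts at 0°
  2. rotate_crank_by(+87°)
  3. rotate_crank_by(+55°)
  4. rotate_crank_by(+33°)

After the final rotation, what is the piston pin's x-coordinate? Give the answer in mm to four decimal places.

257.0320

set_geometry: r = 15 mm, L = 272 mm, e = 5 mm; θ ← 0°
rotate_crank_by(+87°): θ ← 0° +87° = 87°
rotate_crank_by(+55°): θ ← 87° +55° = 142°
rotate_crank_by(+33°): θ ← 142° +33° = 175°
crank pin P = (r cos θ, r sin θ) = (-14.942920, 1.307336)
h = r sin θ − e = 1.307336 − 5 = -3.692664
x = r cos θ + √(L² − h²) = -14.942920 + √(73984.0 − 13.6358) = -14.942920 + 271.974933 = 257.032013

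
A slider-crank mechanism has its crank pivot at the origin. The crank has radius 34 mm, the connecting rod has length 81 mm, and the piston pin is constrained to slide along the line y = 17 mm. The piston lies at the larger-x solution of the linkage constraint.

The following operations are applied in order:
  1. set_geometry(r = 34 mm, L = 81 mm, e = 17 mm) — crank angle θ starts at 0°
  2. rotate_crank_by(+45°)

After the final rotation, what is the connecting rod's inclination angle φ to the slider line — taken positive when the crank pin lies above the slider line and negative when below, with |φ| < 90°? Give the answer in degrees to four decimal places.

4.9872

set_geometry: r = 34 mm, L = 81 mm, e = 17 mm; θ ← 0°
rotate_crank_by(+45°): θ ← 0° +45° = 45°
crank pin P = (r cos θ, r sin θ) = (24.041631, 24.041631)
h = r sin θ − e = 24.041631 − 17 = 7.041631
sin φ = h / L = 7.041631 / 81 = 0.08693371
φ = arcsin(0.08693371) = 4.987230°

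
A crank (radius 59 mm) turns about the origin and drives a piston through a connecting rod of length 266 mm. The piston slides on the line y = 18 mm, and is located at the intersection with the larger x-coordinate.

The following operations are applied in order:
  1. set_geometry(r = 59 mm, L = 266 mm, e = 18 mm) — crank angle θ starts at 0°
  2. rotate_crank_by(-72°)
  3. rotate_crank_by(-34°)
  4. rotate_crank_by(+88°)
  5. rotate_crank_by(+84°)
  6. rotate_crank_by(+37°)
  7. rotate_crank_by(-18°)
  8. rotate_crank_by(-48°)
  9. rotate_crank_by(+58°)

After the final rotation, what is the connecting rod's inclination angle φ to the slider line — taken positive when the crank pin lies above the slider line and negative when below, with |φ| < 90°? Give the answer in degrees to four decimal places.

set_geometry: r = 59 mm, L = 266 mm, e = 18 mm; θ ← 0°
rotate_crank_by(-72°): θ ← 0° -72° = -72°
rotate_crank_by(-34°): θ ← -72° -34° = -106°
rotate_crank_by(+88°): θ ← -106° +88° = -18°
rotate_crank_by(+84°): θ ← -18° +84° = 66°
rotate_crank_by(+37°): θ ← 66° +37° = 103°
rotate_crank_by(-18°): θ ← 103° -18° = 85°
rotate_crank_by(-48°): θ ← 85° -48° = 37°
rotate_crank_by(+58°): θ ← 37° +58° = 95°
crank pin P = (r cos θ, r sin θ) = (-5.142189, 58.775487)
h = r sin θ − e = 58.775487 − 18 = 40.775487
sin φ = h / L = 40.775487 / 266 = 0.15329131
φ = arcsin(0.15329131) = 8.817711°

8.8177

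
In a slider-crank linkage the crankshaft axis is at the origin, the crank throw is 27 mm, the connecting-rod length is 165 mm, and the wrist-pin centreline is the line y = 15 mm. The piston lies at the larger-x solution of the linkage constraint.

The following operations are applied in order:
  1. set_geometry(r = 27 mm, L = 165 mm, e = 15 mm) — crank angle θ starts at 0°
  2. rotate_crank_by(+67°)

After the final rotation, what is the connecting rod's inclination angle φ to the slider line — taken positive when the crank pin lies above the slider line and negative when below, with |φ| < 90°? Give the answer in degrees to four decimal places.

set_geometry: r = 27 mm, L = 165 mm, e = 15 mm; θ ← 0°
rotate_crank_by(+67°): θ ← 0° +67° = 67°
crank pin P = (r cos θ, r sin θ) = (10.549740, 24.853631)
h = r sin θ − e = 24.853631 − 15 = 9.853631
sin φ = h / L = 9.853631 / 165 = 0.05971898
φ = arcsin(0.05971898) = 3.423682°

3.4237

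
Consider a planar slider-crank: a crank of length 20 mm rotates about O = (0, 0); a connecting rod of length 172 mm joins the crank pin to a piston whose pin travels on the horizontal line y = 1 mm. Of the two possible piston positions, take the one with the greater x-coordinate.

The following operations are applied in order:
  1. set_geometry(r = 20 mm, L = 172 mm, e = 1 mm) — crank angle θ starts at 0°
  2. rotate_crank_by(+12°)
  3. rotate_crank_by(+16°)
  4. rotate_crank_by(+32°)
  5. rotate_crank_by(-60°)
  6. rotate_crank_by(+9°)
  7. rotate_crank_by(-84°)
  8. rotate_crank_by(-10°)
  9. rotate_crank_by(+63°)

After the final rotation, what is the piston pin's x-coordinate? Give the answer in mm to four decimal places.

190.3339

set_geometry: r = 20 mm, L = 172 mm, e = 1 mm; θ ← 0°
rotate_crank_by(+12°): θ ← 0° +12° = 12°
rotate_crank_by(+16°): θ ← 12° +16° = 28°
rotate_crank_by(+32°): θ ← 28° +32° = 60°
rotate_crank_by(-60°): θ ← 60° -60° = 0°
rotate_crank_by(+9°): θ ← 0° +9° = 9°
rotate_crank_by(-84°): θ ← 9° -84° = -75°
rotate_crank_by(-10°): θ ← -75° -10° = -85°
rotate_crank_by(+63°): θ ← -85° +63° = -22°
crank pin P = (r cos θ, r sin θ) = (18.543677, -7.492132)
h = r sin θ − e = -7.492132 − 1 = -8.492132
x = r cos θ + √(L² − h²) = 18.543677 + √(29584.0 − 72.1163) = 18.543677 + 171.790232 = 190.333909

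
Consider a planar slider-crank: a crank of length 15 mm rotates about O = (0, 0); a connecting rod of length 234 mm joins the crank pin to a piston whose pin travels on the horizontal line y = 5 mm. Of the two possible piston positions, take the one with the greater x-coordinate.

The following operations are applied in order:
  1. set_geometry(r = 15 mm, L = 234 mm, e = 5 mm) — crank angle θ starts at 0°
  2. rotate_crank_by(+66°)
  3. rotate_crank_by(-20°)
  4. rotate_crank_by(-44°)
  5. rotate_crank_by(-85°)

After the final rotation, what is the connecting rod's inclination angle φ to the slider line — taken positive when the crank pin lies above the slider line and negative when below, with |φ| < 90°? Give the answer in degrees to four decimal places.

set_geometry: r = 15 mm, L = 234 mm, e = 5 mm; θ ← 0°
rotate_crank_by(+66°): θ ← 0° +66° = 66°
rotate_crank_by(-20°): θ ← 66° -20° = 46°
rotate_crank_by(-44°): θ ← 46° -44° = 2°
rotate_crank_by(-85°): θ ← 2° -85° = -83°
crank pin P = (r cos θ, r sin θ) = (1.828040, -14.888192)
h = r sin θ − e = -14.888192 − 5 = -19.888192
sin φ = h / L = -19.888192 / 234 = -0.08499227
φ = arcsin(-0.08499227) = -4.875581°

-4.8756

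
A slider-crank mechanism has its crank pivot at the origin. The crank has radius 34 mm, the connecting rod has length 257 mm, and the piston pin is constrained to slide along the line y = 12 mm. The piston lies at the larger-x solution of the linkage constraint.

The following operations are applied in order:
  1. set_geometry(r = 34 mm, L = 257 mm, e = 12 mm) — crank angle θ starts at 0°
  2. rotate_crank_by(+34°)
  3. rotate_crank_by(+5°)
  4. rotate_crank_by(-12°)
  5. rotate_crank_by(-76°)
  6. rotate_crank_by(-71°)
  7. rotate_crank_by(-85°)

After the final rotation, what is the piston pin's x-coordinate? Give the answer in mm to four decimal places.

set_geometry: r = 34 mm, L = 257 mm, e = 12 mm; θ ← 0°
rotate_crank_by(+34°): θ ← 0° +34° = 34°
rotate_crank_by(+5°): θ ← 34° +5° = 39°
rotate_crank_by(-12°): θ ← 39° -12° = 27°
rotate_crank_by(-76°): θ ← 27° -76° = -49°
rotate_crank_by(-71°): θ ← -49° -71° = -120°
rotate_crank_by(-85°): θ ← -120° -85° = -205°
crank pin P = (r cos θ, r sin θ) = (-30.814465, 14.369021)
h = r sin θ − e = 14.369021 − 12 = 2.369021
x = r cos θ + √(L² − h²) = -30.814465 + √(66049.0 − 5.6123) = -30.814465 + 256.989081 = 226.174616

226.1746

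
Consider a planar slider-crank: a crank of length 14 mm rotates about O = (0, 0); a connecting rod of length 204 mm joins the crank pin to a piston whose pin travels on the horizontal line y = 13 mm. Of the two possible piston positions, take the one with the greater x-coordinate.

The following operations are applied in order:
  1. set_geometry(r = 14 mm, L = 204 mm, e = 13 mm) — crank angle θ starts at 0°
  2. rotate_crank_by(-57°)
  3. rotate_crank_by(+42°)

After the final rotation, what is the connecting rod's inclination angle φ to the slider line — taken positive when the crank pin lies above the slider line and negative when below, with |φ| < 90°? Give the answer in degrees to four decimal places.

-4.6741

set_geometry: r = 14 mm, L = 204 mm, e = 13 mm; θ ← 0°
rotate_crank_by(-57°): θ ← 0° -57° = -57°
rotate_crank_by(+42°): θ ← -57° +42° = -15°
crank pin P = (r cos θ, r sin θ) = (13.522962, -3.623467)
h = r sin θ − e = -3.623467 − 13 = -16.623467
sin φ = h / L = -16.623467 / 204 = -0.08148758
φ = arcsin(-0.08148758) = -4.674077°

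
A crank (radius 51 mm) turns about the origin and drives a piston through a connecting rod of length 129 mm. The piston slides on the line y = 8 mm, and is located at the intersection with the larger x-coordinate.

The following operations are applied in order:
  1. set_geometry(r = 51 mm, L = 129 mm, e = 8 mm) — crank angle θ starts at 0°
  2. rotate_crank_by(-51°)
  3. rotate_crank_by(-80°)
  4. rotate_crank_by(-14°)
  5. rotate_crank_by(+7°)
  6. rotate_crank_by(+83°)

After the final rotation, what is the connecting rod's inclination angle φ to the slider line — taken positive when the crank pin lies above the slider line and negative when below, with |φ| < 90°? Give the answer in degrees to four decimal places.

set_geometry: r = 51 mm, L = 129 mm, e = 8 mm; θ ← 0°
rotate_crank_by(-51°): θ ← 0° -51° = -51°
rotate_crank_by(-80°): θ ← -51° -80° = -131°
rotate_crank_by(-14°): θ ← -131° -14° = -145°
rotate_crank_by(+7°): θ ← -145° +7° = -138°
rotate_crank_by(+83°): θ ← -138° +83° = -55°
crank pin P = (r cos θ, r sin θ) = (29.252398, -41.776754)
h = r sin θ − e = -41.776754 − 8 = -49.776754
sin φ = h / L = -49.776754 / 129 = -0.38586631
φ = arcsin(-0.38586631) = -22.697533°

-22.6975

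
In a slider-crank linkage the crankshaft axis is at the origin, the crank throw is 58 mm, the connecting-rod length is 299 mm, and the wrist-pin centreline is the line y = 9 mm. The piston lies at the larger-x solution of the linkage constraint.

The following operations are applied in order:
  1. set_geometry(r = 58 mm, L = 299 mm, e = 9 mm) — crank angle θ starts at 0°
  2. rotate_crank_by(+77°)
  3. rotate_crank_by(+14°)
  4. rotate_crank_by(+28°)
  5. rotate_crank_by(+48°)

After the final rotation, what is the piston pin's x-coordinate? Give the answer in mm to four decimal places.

242.4591

set_geometry: r = 58 mm, L = 299 mm, e = 9 mm; θ ← 0°
rotate_crank_by(+77°): θ ← 0° +77° = 77°
rotate_crank_by(+14°): θ ← 77° +14° = 91°
rotate_crank_by(+28°): θ ← 91° +28° = 119°
rotate_crank_by(+48°): θ ← 119° +48° = 167°
crank pin P = (r cos θ, r sin θ) = (-56.513464, 13.047161)
h = r sin θ − e = 13.047161 − 9 = 4.047161
x = r cos θ + √(L² − h²) = -56.513464 + √(89401.0 − 16.3795) = -56.513464 + 298.972608 = 242.459144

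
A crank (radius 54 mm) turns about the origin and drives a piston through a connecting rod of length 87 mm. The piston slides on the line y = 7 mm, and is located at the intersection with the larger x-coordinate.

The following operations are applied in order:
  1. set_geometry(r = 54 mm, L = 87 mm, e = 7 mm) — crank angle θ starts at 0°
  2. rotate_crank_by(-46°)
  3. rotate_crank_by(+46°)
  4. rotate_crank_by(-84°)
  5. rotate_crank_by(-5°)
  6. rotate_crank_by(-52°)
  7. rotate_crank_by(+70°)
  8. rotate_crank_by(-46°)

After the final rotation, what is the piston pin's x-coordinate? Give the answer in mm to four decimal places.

42.8002

set_geometry: r = 54 mm, L = 87 mm, e = 7 mm; θ ← 0°
rotate_crank_by(-46°): θ ← 0° -46° = -46°
rotate_crank_by(+46°): θ ← -46° +46° = 0°
rotate_crank_by(-84°): θ ← 0° -84° = -84°
rotate_crank_by(-5°): θ ← -84° -5° = -89°
rotate_crank_by(-52°): θ ← -89° -52° = -141°
rotate_crank_by(+70°): θ ← -141° +70° = -71°
rotate_crank_by(-46°): θ ← -71° -46° = -117°
crank pin P = (r cos θ, r sin θ) = (-24.515487, -48.114352)
h = r sin θ − e = -48.114352 − 7 = -55.114352
x = r cos θ + √(L² − h²) = -24.515487 + √(7569.0 − 3037.5918) = -24.515487 + 67.315735 = 42.800248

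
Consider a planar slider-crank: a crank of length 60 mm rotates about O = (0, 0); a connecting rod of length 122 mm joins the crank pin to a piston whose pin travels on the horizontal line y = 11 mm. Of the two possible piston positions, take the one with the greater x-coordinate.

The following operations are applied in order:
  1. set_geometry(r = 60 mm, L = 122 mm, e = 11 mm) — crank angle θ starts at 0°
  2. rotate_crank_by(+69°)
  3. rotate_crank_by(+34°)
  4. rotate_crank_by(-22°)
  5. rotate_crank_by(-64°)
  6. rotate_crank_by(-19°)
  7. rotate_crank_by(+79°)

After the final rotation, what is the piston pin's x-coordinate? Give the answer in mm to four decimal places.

set_geometry: r = 60 mm, L = 122 mm, e = 11 mm; θ ← 0°
rotate_crank_by(+69°): θ ← 0° +69° = 69°
rotate_crank_by(+34°): θ ← 69° +34° = 103°
rotate_crank_by(-22°): θ ← 103° -22° = 81°
rotate_crank_by(-64°): θ ← 81° -64° = 17°
rotate_crank_by(-19°): θ ← 17° -19° = -2°
rotate_crank_by(+79°): θ ← -2° +79° = 77°
crank pin P = (r cos θ, r sin θ) = (13.497063, 58.462204)
h = r sin θ − e = 58.462204 − 11 = 47.462204
x = r cos θ + √(L² − h²) = 13.497063 + √(14884.0 − 2252.6608) = 13.497063 + 112.389231 = 125.886294

125.8863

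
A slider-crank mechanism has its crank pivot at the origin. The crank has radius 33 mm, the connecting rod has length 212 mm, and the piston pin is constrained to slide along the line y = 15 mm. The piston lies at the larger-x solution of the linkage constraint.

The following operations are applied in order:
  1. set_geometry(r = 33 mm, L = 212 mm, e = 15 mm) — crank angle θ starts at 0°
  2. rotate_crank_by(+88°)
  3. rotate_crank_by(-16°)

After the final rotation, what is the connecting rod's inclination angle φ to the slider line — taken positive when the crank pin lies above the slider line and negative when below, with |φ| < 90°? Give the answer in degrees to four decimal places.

4.4326

set_geometry: r = 33 mm, L = 212 mm, e = 15 mm; θ ← 0°
rotate_crank_by(+88°): θ ← 0° +88° = 88°
rotate_crank_by(-16°): θ ← 88° -16° = 72°
crank pin P = (r cos θ, r sin θ) = (10.197561, 31.384865)
h = r sin θ − e = 31.384865 − 15 = 16.384865
sin φ = h / L = 16.384865 / 212 = 0.07728710
φ = arcsin(0.07728710) = 4.432645°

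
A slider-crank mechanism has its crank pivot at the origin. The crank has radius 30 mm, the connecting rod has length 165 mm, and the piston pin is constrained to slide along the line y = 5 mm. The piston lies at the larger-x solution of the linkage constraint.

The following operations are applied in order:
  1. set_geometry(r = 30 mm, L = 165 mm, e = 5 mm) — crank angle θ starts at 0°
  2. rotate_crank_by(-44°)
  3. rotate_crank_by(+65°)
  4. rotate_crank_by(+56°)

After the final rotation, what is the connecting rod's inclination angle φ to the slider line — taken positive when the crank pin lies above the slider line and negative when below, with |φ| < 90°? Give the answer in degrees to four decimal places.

8.4447

set_geometry: r = 30 mm, L = 165 mm, e = 5 mm; θ ← 0°
rotate_crank_by(-44°): θ ← 0° -44° = -44°
rotate_crank_by(+65°): θ ← -44° +65° = 21°
rotate_crank_by(+56°): θ ← 21° +56° = 77°
crank pin P = (r cos θ, r sin θ) = (6.748532, 29.231102)
h = r sin θ − e = 29.231102 − 5 = 24.231102
sin φ = h / L = 24.231102 / 165 = 0.14685516
φ = arcsin(0.14685516) = 8.444722°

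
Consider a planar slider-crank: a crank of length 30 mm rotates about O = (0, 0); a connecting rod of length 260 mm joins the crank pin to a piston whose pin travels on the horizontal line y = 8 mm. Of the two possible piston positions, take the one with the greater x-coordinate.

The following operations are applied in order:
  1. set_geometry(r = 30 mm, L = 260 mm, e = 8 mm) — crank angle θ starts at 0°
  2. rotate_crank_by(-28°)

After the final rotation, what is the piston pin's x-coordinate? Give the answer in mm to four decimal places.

285.5488

set_geometry: r = 30 mm, L = 260 mm, e = 8 mm; θ ← 0°
rotate_crank_by(-28°): θ ← 0° -28° = -28°
crank pin P = (r cos θ, r sin θ) = (26.488428, -14.084147)
h = r sin θ − e = -14.084147 − 8 = -22.084147
x = r cos θ + √(L² − h²) = 26.488428 + √(67600.0 − 487.7095) = 26.488428 + 259.060399 = 285.548827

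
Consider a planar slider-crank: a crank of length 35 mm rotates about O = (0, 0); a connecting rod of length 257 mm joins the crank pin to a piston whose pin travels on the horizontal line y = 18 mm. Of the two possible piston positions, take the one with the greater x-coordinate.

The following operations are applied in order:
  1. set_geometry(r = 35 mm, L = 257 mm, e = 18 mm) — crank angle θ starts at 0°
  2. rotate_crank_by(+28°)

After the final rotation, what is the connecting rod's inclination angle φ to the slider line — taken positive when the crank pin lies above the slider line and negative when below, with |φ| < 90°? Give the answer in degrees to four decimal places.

-0.3497

set_geometry: r = 35 mm, L = 257 mm, e = 18 mm; θ ← 0°
rotate_crank_by(+28°): θ ← 0° +28° = 28°
crank pin P = (r cos θ, r sin θ) = (30.903166, 16.431505)
h = r sin θ − e = 16.431505 − 18 = -1.568495
sin φ = h / L = -1.568495 / 257 = -0.00610309
φ = arcsin(-0.00610309) = -0.349684°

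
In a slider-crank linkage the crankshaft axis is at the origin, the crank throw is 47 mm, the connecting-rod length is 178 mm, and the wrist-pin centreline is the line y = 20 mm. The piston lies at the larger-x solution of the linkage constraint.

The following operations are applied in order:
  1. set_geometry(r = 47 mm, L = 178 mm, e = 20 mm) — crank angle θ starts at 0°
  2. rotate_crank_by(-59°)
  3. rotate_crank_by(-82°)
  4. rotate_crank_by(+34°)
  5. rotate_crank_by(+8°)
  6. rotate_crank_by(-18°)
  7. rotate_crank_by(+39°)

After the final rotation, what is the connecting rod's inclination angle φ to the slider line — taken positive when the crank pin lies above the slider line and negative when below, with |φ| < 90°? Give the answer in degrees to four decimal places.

set_geometry: r = 47 mm, L = 178 mm, e = 20 mm; θ ← 0°
rotate_crank_by(-59°): θ ← 0° -59° = -59°
rotate_crank_by(-82°): θ ← -59° -82° = -141°
rotate_crank_by(+34°): θ ← -141° +34° = -107°
rotate_crank_by(+8°): θ ← -107° +8° = -99°
rotate_crank_by(-18°): θ ← -99° -18° = -117°
rotate_crank_by(+39°): θ ← -117° +39° = -78°
crank pin P = (r cos θ, r sin θ) = (9.771849, -45.972937)
h = r sin θ − e = -45.972937 − 20 = -65.972937
sin φ = h / L = -65.972937 / 178 = -0.37063448
φ = arcsin(-0.37063448) = -21.754753°

-21.7548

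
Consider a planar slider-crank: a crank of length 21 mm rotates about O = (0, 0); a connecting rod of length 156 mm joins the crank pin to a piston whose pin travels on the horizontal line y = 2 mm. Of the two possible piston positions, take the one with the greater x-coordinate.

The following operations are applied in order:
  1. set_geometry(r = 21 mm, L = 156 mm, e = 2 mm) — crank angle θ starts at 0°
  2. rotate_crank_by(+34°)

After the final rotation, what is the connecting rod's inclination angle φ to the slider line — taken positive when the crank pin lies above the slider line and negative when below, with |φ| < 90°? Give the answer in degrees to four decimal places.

3.5808

set_geometry: r = 21 mm, L = 156 mm, e = 2 mm; θ ← 0°
rotate_crank_by(+34°): θ ← 0° +34° = 34°
crank pin P = (r cos θ, r sin θ) = (17.409789, 11.743051)
h = r sin θ − e = 11.743051 − 2 = 9.743051
sin φ = h / L = 9.743051 / 156 = 0.06245545
φ = arcsin(0.06245545) = 3.580764°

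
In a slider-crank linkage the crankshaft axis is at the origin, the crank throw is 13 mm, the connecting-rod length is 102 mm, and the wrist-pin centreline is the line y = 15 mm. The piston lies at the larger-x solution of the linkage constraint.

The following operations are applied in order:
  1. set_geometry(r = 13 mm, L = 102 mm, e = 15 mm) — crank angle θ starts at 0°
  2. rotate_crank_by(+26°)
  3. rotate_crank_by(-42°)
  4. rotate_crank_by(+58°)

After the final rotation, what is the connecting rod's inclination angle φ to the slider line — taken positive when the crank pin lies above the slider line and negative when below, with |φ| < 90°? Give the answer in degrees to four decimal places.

-3.5418

set_geometry: r = 13 mm, L = 102 mm, e = 15 mm; θ ← 0°
rotate_crank_by(+26°): θ ← 0° +26° = 26°
rotate_crank_by(-42°): θ ← 26° -42° = -16°
rotate_crank_by(+58°): θ ← -16° +58° = 42°
crank pin P = (r cos θ, r sin θ) = (9.660883, 8.698698)
h = r sin θ − e = 8.698698 − 15 = -6.301302
sin φ = h / L = -6.301302 / 102 = -0.06177747
φ = arcsin(-0.06177747) = -3.541844°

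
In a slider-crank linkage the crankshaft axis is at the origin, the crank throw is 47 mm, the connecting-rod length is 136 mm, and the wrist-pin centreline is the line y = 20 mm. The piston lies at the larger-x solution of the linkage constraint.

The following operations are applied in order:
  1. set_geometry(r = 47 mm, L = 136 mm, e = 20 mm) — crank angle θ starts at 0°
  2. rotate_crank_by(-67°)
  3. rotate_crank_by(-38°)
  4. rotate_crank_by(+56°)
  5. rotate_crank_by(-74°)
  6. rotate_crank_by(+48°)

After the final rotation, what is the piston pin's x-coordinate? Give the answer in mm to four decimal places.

131.4081

set_geometry: r = 47 mm, L = 136 mm, e = 20 mm; θ ← 0°
rotate_crank_by(-67°): θ ← 0° -67° = -67°
rotate_crank_by(-38°): θ ← -67° -38° = -105°
rotate_crank_by(+56°): θ ← -105° +56° = -49°
rotate_crank_by(-74°): θ ← -49° -74° = -123°
rotate_crank_by(+48°): θ ← -123° +48° = -75°
crank pin P = (r cos θ, r sin θ) = (12.164495, -45.398514)
h = r sin θ − e = -45.398514 − 20 = -65.398514
x = r cos θ + √(L² − h²) = 12.164495 + √(18496.0 − 4276.9656) = 12.164495 + 119.243593 = 131.408088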